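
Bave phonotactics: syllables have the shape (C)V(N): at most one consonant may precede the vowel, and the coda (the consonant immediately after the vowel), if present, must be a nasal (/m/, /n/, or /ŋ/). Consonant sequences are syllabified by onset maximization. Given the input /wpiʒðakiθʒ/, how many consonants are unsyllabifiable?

Under (C)V(N), the unsyllabifiable consonants are /w/, /ʒ/, /θ/, /ʒ/ (only a nasal (/m/, /n/, or /ŋ/) is licensed in coda position; onsets are limited to one consonant).

4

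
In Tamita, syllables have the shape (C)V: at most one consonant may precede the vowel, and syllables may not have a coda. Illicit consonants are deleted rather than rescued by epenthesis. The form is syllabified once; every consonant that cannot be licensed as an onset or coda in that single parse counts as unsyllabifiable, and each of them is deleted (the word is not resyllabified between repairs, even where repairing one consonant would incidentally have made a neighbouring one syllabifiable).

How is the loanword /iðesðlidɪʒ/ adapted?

iðelidɪ

The consonants /s/, /ð/, /ʒ/ cannot be parsed into a legal (C)V syllable (no codas are permitted; onsets are limited to one consonant).
Each unlicensed consonant is deleted: /s/, /ð/, /ʒ/.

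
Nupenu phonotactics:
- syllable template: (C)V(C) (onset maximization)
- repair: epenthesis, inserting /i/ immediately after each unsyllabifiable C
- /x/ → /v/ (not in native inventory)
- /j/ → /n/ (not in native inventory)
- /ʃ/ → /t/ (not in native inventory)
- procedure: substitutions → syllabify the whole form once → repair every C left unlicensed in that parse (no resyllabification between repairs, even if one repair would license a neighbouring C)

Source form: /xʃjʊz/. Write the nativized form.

vitinʊz

Substitution: /x/ → /v/, /ʃ/ → /t/, /j/ → /n/, giving /vtnʊz/.
Under (C)V(C), the unsyllabifiable consonants are /v/, /t/ (at most one coda consonant is licensed; onsets are limited to one consonant).
Inserting the epenthetic vowel yields /v/ → /vi/, /t/ → /ti/.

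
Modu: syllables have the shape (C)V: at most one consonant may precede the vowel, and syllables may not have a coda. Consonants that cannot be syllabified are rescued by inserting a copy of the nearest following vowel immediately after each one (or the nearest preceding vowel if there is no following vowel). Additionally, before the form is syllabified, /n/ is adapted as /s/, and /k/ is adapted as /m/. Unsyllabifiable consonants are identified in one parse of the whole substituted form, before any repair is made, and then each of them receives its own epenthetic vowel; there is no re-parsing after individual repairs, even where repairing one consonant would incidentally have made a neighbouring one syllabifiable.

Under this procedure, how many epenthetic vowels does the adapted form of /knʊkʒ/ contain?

3

After substitution the input is /msʊmʒ/.
The unsyllabifiable consonants are /m/, /m/, /ʒ/; each receives one epenthetic vowel.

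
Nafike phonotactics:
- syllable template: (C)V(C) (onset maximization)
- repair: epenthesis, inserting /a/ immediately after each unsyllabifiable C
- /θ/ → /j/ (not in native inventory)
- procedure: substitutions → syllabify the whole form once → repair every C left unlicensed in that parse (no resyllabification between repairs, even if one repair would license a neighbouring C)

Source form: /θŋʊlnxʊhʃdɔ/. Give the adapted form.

jaŋʊlnaxʊhʃadɔ

Substitution: /θ/ → /j/, giving /jŋʊlnxʊhʃdɔ/.
Under (C)V(C), the unsyllabifiable consonants are /j/, /n/, /ʃ/ (at most one coda consonant is licensed; onsets are limited to one consonant).
Each unlicensed consonant becomes the onset of a new syllable: /j/ → /ja/, /n/ → /na/, /ʃ/ → /ʃa/.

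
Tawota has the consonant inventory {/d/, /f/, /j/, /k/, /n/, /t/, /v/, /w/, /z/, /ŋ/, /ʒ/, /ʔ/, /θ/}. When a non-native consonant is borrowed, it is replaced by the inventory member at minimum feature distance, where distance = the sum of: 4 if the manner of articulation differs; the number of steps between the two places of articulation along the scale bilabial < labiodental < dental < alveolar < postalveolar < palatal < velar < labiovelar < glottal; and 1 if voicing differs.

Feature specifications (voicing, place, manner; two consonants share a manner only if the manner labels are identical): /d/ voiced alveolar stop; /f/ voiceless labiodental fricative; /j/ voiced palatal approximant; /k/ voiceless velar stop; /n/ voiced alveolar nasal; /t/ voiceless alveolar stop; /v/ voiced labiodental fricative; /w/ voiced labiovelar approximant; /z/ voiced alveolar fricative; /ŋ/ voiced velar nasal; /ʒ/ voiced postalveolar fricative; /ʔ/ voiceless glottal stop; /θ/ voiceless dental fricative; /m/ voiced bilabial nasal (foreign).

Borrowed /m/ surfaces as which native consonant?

n

/n/ is closest: same manner (nasal), place distance 3 (bilabial→alveolar), same voicing; total 3. Next closest is /v/ at distance 5.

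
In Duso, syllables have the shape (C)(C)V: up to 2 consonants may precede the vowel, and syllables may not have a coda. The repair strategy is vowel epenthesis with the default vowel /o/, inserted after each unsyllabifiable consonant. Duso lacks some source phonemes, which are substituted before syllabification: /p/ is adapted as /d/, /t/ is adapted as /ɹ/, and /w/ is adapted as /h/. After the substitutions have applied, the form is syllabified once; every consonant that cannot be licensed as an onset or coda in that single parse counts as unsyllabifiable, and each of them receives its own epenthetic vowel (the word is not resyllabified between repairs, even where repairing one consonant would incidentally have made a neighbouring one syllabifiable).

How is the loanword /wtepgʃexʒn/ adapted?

Substitution: /w/ → /h/, /t/ → /ɹ/, /p/ → /d/, giving /hɹedgʃexʒn/.
Syllabifying with onset maximization leaves /d/, /x/, /ʒ/, /n/ stranded (no codas are permitted; onsets may contain at most 2 consonants).
Each unlicensed consonant becomes the onset of a new syllable: /d/ → /do/, /x/ → /xo/, /ʒ/ → /ʒo/, /n/ → /no/.

hɹedogʃexoʒono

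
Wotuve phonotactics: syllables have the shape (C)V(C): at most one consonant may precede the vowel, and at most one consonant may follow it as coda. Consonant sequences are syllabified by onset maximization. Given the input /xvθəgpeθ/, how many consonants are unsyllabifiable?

2

The consonants /x/, /v/ cannot be parsed into a legal (C)V(C) syllable (at most one coda consonant is licensed; onsets are limited to one consonant).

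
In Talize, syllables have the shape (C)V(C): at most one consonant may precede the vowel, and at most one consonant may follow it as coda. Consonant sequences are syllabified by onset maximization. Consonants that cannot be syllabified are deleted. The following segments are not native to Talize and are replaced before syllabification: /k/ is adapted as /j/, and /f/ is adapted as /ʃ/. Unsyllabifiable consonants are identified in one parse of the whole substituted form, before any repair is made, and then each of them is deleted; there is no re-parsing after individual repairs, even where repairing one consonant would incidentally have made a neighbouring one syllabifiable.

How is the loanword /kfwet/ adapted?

Substitution: /k/ → /j/, /f/ → /ʃ/, giving /jʃwet/.
Under (C)V(C), the unsyllabifiable consonants are /j/, /ʃ/ (at most one coda consonant is licensed; onsets are limited to one consonant).
Each unlicensed consonant is deleted: /j/, /ʃ/.

wet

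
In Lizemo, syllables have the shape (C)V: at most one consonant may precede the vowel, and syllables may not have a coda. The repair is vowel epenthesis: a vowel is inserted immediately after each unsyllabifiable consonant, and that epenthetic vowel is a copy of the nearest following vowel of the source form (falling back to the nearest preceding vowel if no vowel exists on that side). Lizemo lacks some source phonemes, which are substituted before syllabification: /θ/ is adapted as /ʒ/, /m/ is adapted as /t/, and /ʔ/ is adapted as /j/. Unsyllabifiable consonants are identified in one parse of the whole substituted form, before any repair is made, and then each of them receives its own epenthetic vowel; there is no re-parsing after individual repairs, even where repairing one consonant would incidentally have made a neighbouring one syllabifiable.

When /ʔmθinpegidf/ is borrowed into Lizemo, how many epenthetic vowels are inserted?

5

After substitution the input is /jtʒinpegidf/.
The unsyllabifiable consonants are /j/, /t/, /n/, /d/, /f/; each receives one epenthetic vowel.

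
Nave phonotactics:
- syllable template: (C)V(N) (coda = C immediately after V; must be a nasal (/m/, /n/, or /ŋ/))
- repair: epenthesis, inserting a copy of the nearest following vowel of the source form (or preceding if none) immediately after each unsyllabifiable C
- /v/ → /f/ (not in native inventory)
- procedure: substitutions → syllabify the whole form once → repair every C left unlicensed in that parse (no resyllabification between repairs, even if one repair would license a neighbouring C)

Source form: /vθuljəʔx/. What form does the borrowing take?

fuθuləjəʔəxə

Substitution: /v/ → /f/, giving /fθuljəʔx/.
Under (C)V(N), the unsyllabifiable consonants are /f/, /l/, /ʔ/, /x/ (only a nasal (/m/, /n/, or /ŋ/) is licensed in coda position; onsets are limited to one consonant).
Epenthesis after each stranded consonant: /f/ → /fu/, /l/ → /lə/, /ʔ/ → /ʔə/, /x/ → /xə/.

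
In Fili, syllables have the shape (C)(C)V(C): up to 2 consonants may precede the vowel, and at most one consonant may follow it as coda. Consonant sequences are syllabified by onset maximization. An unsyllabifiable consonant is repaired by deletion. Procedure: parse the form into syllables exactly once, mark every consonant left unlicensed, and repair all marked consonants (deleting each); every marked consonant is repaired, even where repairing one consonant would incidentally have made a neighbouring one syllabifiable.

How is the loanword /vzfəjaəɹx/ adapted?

The consonants /v/, /x/ cannot be parsed into a legal (C)(C)V(C) syllable (at most one coda consonant is licensed; onsets may contain at most 2 consonants).
Deleting the stranded consonants removes /v/, /x/.

zfəjaəɹ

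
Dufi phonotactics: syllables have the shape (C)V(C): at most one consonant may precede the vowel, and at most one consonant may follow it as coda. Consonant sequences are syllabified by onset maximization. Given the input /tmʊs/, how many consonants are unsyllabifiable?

1

The consonants /t/ cannot be parsed into a legal (C)V(C) syllable (at most one coda consonant is licensed; onsets are limited to one consonant).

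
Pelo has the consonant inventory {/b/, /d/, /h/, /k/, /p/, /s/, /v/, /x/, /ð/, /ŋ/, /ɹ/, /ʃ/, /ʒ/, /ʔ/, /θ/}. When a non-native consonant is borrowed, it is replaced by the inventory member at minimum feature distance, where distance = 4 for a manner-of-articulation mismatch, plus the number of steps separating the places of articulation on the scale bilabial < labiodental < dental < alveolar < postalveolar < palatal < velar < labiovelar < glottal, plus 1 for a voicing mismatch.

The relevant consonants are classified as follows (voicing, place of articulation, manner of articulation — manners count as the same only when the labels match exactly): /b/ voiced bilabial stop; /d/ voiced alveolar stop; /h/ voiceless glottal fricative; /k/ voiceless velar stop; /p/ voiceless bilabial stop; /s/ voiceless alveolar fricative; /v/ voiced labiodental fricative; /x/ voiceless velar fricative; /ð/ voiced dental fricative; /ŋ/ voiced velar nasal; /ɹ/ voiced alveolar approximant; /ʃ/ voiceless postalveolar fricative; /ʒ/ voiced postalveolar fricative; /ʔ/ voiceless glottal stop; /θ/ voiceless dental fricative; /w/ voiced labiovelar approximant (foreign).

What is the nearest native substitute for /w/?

ɹ

/ɹ/ is closest: same manner (approximant), place distance 4 (labiovelar→alveolar), same voicing; total 4. Next closest is /ŋ/ at distance 5.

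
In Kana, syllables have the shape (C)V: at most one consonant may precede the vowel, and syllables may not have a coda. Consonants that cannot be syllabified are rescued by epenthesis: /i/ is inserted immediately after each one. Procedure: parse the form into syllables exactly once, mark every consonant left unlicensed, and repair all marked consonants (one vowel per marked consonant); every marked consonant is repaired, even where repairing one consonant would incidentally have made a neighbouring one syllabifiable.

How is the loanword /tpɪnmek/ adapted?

The consonants /t/, /n/, /k/ cannot be parsed into a legal (C)V syllable (no codas are permitted; onsets are limited to one consonant).
Epenthesis after each stranded consonant: /t/ → /ti/, /n/ → /ni/, /k/ → /ki/.

tipɪnimeki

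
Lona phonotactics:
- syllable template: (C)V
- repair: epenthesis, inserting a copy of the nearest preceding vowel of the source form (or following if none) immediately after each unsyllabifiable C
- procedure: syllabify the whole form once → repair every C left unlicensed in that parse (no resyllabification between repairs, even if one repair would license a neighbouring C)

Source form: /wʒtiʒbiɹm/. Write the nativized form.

wiʒitiʒibiɹimi

The consonants /w/, /ʒ/, /ʒ/, /ɹ/, /m/ cannot be parsed into a legal (C)V syllable (no codas are permitted; onsets are limited to one consonant).
Each unlicensed consonant becomes the onset of a new syllable: /w/ → /wi/, /ʒ/ → /ʒi/, /ʒ/ → /ʒi/, /ɹ/ → /ɹi/, /m/ → /mi/.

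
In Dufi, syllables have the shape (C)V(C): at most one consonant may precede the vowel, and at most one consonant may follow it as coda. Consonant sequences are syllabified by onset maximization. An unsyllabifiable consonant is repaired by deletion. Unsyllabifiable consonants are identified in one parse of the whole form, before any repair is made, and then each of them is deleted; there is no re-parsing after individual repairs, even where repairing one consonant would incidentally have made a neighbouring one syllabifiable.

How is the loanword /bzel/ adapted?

zel

Under (C)V(C), the unsyllabifiable consonants are /b/ (at most one coda consonant is licensed; onsets are limited to one consonant).
Deletion applies to /b/.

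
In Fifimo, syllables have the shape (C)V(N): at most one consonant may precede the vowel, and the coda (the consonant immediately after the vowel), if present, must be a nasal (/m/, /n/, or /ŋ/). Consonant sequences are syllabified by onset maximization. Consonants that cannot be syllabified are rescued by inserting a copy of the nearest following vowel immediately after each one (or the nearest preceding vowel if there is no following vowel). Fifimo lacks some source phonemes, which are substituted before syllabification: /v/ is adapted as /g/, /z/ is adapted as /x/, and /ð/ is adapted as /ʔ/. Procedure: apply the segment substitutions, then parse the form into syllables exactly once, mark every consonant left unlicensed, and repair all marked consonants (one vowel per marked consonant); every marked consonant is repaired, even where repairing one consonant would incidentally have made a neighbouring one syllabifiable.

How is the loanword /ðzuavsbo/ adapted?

Substitution: /ð/ → /ʔ/, /z/ → /x/, /v/ → /g/, giving /ʔxuagsbo/.
Under (C)V(N), the unsyllabifiable consonants are /ʔ/, /g/, /s/ (only a nasal (/m/, /n/, or /ŋ/) is licensed in coda position; onsets are limited to one consonant).
Inserting the epenthetic vowel yields /ʔ/ → /ʔu/, /g/ → /go/, /s/ → /so/.

ʔuxuagosobo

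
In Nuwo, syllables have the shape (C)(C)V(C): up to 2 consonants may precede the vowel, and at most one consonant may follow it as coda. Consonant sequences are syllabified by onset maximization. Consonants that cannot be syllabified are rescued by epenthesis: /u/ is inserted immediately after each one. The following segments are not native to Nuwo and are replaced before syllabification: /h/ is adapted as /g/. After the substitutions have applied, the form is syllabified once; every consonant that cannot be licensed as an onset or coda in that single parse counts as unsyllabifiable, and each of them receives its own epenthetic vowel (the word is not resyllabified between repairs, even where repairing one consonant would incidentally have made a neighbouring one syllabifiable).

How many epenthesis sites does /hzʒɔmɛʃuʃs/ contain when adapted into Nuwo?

2

After substitution the input is /gzʒɔmɛʃuʃs/.
The unsyllabifiable consonants are /g/, /s/; each receives one epenthetic vowel.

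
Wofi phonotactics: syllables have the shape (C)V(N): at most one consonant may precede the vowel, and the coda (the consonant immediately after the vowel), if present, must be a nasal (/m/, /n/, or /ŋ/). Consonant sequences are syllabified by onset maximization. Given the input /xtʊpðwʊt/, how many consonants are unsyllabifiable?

The consonants /x/, /p/, /ð/, /t/ cannot be parsed into a legal (C)V(N) syllable (only a nasal (/m/, /n/, or /ŋ/) is licensed in coda position; onsets are limited to one consonant).

4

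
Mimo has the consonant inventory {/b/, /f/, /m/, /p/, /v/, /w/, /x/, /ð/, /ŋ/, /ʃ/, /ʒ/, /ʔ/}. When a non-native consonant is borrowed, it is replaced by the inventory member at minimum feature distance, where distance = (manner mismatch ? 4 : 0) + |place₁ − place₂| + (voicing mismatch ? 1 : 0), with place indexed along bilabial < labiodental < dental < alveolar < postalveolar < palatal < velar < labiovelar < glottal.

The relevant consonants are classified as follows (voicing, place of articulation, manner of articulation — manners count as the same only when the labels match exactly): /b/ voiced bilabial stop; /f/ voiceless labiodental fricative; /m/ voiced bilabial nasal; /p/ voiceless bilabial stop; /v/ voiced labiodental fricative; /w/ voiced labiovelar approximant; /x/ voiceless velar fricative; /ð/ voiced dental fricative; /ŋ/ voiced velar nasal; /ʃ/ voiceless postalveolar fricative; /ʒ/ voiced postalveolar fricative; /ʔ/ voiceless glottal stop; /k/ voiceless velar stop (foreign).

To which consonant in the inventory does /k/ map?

/ʔ/ is closest: same manner (stop), place distance 2 (velar→glottal), same voicing; total 2. Next closest is /x/ at distance 4.

ʔ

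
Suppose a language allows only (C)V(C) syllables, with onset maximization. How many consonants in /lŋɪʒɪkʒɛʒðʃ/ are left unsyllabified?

Syllabifying with onset maximization leaves /l/, /ð/, /ʃ/ stranded (at most one coda consonant is licensed; onsets are limited to one consonant).

3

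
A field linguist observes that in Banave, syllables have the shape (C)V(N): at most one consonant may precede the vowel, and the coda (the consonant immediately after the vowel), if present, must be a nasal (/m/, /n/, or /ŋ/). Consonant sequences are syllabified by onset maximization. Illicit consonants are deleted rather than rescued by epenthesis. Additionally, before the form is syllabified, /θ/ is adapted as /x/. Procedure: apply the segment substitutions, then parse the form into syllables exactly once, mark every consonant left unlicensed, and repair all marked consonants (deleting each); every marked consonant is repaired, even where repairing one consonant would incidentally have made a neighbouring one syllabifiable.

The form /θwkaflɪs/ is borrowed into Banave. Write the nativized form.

Substitution: /θ/ → /x/, giving /xwkaflɪs/.
Under (C)V(N), the unsyllabifiable consonants are /x/, /w/, /f/, /s/ (only a nasal (/m/, /n/, or /ŋ/) is licensed in coda position; onsets are limited to one consonant).
Deleting the stranded consonants removes /x/, /w/, /f/, /s/.

kalɪ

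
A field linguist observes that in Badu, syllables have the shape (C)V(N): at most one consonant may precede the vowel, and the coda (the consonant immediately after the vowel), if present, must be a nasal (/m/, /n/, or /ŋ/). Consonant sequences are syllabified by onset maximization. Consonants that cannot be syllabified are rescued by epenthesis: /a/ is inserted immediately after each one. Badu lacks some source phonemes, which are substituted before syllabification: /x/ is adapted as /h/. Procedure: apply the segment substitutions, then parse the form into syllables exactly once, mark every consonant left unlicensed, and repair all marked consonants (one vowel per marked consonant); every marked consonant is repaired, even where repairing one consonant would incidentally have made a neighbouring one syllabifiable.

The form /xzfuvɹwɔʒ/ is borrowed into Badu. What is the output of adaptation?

Substitution: /x/ → /h/, giving /hzfuvɹwɔʒ/.
Under (C)V(N), the unsyllabifiable consonants are /h/, /z/, /v/, /ɹ/, /ʒ/ (only a nasal (/m/, /n/, or /ŋ/) is licensed in coda position; onsets are limited to one consonant).
Each unlicensed consonant becomes the onset of a new syllable: /h/ → /ha/, /z/ → /za/, /v/ → /va/, /ɹ/ → /ɹa/, /ʒ/ → /ʒa/.

hazafuvaɹawɔʒa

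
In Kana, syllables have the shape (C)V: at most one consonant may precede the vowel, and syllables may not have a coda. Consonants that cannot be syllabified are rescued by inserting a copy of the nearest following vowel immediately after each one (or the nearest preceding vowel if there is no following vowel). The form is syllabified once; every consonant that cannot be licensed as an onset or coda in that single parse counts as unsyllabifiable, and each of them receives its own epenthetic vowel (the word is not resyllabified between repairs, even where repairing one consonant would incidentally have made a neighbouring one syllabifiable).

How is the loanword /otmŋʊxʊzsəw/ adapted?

otʊmʊŋʊxʊzəsəwə

Under (C)V, the unsyllabifiable consonants are /t/, /m/, /z/, /w/ (no codas are permitted; onsets are limited to one consonant).
Epenthesis after each stranded consonant: /t/ → /tʊ/, /m/ → /mʊ/, /z/ → /zə/, /w/ → /wə/.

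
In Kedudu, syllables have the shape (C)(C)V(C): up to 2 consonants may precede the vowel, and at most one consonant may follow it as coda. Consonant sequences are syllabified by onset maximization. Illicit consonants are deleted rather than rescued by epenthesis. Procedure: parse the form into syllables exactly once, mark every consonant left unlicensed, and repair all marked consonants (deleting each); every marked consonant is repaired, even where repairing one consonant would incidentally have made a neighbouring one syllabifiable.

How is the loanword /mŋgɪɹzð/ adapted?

ŋgɪɹ

Under (C)(C)V(C), the unsyllabifiable consonants are /m/, /z/, /ð/ (at most one coda consonant is licensed; onsets may contain at most 2 consonants).
Deletion applies to /m/, /z/, /ð/.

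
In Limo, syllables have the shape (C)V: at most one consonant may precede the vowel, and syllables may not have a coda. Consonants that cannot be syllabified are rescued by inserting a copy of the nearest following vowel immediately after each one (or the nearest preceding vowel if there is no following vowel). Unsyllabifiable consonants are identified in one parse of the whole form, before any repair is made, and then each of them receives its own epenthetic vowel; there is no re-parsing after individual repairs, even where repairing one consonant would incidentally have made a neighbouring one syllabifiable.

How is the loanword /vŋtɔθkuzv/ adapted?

Syllabifying with onset maximization leaves /v/, /ŋ/, /θ/, /z/, /v/ stranded (no codas are permitted; onsets are limited to one consonant).
Each unlicensed consonant becomes the onset of a new syllable: /v/ → /vɔ/, /ŋ/ → /ŋɔ/, /θ/ → /θu/, /z/ → /zu/, /v/ → /vu/.

vɔŋɔtɔθukuzuvu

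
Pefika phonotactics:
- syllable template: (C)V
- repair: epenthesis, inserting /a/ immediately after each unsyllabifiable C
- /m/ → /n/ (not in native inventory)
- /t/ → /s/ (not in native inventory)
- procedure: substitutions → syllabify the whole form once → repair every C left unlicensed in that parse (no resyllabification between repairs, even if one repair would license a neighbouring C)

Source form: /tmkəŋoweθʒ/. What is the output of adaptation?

sanakəŋoweθaʒa

Substitution: /t/ → /s/, /m/ → /n/, giving /snkəŋoweθʒ/.
The consonants /s/, /n/, /θ/, /ʒ/ cannot be parsed into a legal (C)V syllable (no codas are permitted; onsets are limited to one consonant).
Inserting the epenthetic vowel yields /s/ → /sa/, /n/ → /na/, /θ/ → /θa/, /ʒ/ → /ʒa/.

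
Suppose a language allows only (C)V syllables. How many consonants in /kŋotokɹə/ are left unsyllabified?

The consonants /k/, /k/ cannot be parsed into a legal (C)V syllable (no codas are permitted; onsets are limited to one consonant).

2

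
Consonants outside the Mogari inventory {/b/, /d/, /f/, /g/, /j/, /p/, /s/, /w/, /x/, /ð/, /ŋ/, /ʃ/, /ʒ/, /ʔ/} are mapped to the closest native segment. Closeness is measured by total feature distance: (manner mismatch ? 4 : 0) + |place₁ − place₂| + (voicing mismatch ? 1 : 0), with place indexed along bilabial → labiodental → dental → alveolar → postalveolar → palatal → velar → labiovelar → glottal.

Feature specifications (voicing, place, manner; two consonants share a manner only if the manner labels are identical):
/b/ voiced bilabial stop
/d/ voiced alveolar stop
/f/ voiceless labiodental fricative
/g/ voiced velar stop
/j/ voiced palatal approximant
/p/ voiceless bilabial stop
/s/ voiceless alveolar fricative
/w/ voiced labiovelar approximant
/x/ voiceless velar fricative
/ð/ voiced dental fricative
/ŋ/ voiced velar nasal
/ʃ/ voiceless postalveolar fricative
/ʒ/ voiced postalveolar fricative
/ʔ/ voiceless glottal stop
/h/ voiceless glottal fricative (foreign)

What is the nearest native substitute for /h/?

x

/x/ is closest: same manner (fricative), place distance 2 (glottal→velar), same voicing; total 2. Next closest is /ʃ/ at distance 4.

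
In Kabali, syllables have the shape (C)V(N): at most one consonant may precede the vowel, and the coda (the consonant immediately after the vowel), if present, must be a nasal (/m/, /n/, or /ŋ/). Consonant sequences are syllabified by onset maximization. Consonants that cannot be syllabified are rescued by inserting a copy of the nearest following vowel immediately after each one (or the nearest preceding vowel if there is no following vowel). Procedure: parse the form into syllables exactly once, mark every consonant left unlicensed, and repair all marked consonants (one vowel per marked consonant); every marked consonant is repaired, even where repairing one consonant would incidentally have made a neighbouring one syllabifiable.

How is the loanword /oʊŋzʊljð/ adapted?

oʊŋzʊlʊjʊðʊ

Syllabifying with onset maximization leaves /l/, /j/, /ð/ stranded (only a nasal (/m/, /n/, or /ŋ/) is licensed in coda position; onsets are limited to one consonant).
Each unlicensed consonant becomes the onset of a new syllable: /l/ → /lʊ/, /j/ → /jʊ/, /ð/ → /ðʊ/.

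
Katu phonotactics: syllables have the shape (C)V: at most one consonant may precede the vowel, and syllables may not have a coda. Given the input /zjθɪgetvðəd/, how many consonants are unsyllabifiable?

5

The consonants /z/, /j/, /t/, /v/, /d/ cannot be parsed into a legal (C)V syllable (no codas are permitted; onsets are limited to one consonant).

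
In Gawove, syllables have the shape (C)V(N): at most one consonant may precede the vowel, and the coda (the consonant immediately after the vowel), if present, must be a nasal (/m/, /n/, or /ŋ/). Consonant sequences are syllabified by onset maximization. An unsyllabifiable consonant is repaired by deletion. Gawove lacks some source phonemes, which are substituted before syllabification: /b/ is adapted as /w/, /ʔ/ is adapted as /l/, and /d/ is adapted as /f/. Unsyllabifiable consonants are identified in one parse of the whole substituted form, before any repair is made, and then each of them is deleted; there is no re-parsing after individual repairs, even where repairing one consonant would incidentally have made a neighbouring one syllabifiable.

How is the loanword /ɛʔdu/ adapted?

Substitution: /ʔ/ → /l/, /d/ → /f/, giving /ɛlfu/.
Under (C)V(N), the unsyllabifiable consonants are /l/ (only a nasal (/m/, /n/, or /ŋ/) is licensed in coda position; onsets are limited to one consonant).
Deleting the stranded consonants removes /l/.

ɛfu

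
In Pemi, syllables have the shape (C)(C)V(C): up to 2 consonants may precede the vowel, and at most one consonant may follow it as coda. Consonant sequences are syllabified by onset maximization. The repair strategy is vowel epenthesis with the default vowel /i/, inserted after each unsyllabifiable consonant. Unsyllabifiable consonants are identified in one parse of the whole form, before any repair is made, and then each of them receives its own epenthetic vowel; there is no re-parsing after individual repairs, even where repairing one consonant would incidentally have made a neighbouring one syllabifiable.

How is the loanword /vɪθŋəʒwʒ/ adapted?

Under (C)(C)V(C), the unsyllabifiable consonants are /w/, /ʒ/ (at most one coda consonant is licensed; onsets may contain at most 2 consonants).
Inserting the epenthetic vowel yields /w/ → /wi/, /ʒ/ → /ʒi/.

vɪθŋəʒwiʒi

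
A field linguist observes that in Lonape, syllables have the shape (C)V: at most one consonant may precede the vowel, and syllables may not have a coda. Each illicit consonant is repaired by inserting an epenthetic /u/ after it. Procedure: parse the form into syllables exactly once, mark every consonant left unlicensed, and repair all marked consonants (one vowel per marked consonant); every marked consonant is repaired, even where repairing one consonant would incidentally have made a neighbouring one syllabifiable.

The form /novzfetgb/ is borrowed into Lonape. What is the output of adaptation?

novuzufetugubu

Syllabifying with onset maximization leaves /v/, /z/, /t/, /g/, /b/ stranded (no codas are permitted; onsets are limited to one consonant).
Epenthesis after each stranded consonant: /v/ → /vu/, /z/ → /zu/, /t/ → /tu/, /g/ → /gu/, /b/ → /bu/.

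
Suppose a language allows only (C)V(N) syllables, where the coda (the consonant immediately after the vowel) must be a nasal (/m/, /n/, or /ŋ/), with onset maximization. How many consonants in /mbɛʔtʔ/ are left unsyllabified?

The consonants /m/, /ʔ/, /t/, /ʔ/ cannot be parsed into a legal (C)V(N) syllable (only a nasal (/m/, /n/, or /ŋ/) is licensed in coda position; onsets are limited to one consonant).

4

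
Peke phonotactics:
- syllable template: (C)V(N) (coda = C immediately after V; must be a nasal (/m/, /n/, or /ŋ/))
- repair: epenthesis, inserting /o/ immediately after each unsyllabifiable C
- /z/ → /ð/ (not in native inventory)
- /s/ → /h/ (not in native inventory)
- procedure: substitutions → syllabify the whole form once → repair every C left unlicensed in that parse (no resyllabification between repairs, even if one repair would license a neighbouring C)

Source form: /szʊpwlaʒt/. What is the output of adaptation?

hoðʊpowolaʒoto

Substitution: /s/ → /h/, /z/ → /ð/, giving /hðʊpwlaʒt/.
Under (C)V(N), the unsyllabifiable consonants are /h/, /p/, /w/, /ʒ/, /t/ (only a nasal (/m/, /n/, or /ŋ/) is licensed in coda position; onsets are limited to one consonant).
Epenthesis after each stranded consonant: /h/ → /ho/, /p/ → /po/, /w/ → /wo/, /ʒ/ → /ʒo/, /t/ → /to/.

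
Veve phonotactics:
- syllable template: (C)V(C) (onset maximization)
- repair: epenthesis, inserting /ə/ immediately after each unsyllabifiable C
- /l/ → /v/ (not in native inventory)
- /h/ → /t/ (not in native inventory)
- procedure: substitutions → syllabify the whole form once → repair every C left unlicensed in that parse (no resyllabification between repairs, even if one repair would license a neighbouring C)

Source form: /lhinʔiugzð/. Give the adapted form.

Substitution: /l/ → /v/, /h/ → /t/, giving /vtinʔiugzð/.
Syllabifying with onset maximization leaves /v/, /z/, /ð/ stranded (at most one coda consonant is licensed; onsets are limited to one consonant).
Inserting the epenthetic vowel yields /v/ → /və/, /z/ → /zə/, /ð/ → /ðə/.

vətinʔiugzəðə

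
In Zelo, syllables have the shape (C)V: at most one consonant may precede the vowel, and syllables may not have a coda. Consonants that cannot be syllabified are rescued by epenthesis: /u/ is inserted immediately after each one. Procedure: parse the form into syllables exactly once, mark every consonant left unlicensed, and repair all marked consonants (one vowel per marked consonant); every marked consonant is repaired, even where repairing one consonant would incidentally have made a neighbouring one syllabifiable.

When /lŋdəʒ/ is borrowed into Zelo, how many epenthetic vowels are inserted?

3

The unsyllabifiable consonants are /l/, /ŋ/, /ʒ/; each receives one epenthetic vowel.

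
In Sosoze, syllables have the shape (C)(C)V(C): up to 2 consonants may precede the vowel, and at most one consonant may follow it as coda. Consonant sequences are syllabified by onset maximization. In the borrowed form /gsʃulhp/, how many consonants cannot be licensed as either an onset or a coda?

3

The consonants /g/, /h/, /p/ cannot be parsed into a legal (C)(C)V(C) syllable (at most one coda consonant is licensed; onsets may contain at most 2 consonants).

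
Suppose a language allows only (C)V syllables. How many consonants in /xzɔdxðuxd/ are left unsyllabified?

5

The consonants /x/, /d/, /x/, /x/, /d/ cannot be parsed into a legal (C)V syllable (no codas are permitted; onsets are limited to one consonant).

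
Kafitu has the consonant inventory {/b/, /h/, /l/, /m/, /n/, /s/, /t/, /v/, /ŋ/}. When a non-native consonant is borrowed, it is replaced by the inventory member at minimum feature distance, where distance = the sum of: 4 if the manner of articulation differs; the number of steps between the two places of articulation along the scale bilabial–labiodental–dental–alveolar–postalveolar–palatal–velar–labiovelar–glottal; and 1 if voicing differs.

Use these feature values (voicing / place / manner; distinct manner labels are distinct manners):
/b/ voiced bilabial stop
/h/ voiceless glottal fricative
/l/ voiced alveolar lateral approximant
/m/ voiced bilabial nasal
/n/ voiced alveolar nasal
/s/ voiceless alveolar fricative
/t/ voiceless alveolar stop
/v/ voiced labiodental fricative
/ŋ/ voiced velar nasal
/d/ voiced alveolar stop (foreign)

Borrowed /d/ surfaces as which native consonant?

/t/ is closest: same manner (stop), place distance 0 (alveolar→alveolar), voicing differs (+1); total 1. Next closest is /b/ at distance 3.

t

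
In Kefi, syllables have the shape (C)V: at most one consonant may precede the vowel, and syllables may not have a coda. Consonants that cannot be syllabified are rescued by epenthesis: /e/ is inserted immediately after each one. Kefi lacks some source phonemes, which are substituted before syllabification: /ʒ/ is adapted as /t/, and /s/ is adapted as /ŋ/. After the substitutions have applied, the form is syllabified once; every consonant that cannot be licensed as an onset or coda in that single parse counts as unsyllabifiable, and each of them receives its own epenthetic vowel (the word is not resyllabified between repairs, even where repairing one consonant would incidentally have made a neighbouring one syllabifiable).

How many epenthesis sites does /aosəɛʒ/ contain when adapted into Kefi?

1

After substitution the input is /aoŋəɛt/.
The unsyllabifiable consonants are /t/; each receives one epenthetic vowel.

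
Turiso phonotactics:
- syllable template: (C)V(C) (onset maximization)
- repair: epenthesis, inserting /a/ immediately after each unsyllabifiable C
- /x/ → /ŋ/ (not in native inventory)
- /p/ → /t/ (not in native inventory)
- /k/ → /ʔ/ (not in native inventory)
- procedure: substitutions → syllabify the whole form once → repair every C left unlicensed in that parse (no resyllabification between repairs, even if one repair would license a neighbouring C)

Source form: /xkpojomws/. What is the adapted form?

Substitution: /x/ → /ŋ/, /k/ → /ʔ/, /p/ → /t/, giving /ŋʔtojomws/.
The consonants /ŋ/, /ʔ/, /w/, /s/ cannot be parsed into a legal (C)V(C) syllable (at most one coda consonant is licensed; onsets are limited to one consonant).
Inserting the epenthetic vowel yields /ŋ/ → /ŋa/, /ʔ/ → /ʔa/, /w/ → /wa/, /s/ → /sa/.

ŋaʔatojomwasa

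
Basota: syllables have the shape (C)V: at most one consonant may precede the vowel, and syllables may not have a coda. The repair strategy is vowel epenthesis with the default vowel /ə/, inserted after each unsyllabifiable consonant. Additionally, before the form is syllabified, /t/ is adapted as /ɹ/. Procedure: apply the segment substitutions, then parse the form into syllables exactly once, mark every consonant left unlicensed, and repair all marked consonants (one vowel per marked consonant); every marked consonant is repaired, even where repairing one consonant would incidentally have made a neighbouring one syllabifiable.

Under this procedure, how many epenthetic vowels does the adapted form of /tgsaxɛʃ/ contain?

After substitution the input is /ɹgsaxɛʃ/.
The unsyllabifiable consonants are /ɹ/, /g/, /ʃ/; each receives one epenthetic vowel.

3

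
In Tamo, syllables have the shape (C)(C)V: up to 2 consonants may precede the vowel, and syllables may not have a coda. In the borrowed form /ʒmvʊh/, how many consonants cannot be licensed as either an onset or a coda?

2

The consonants /ʒ/, /h/ cannot be parsed into a legal (C)(C)V syllable (no codas are permitted; onsets may contain at most 2 consonants).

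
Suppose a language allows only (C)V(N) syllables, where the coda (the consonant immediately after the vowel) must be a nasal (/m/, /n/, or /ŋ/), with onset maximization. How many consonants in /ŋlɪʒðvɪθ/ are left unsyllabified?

Syllabifying with onset maximization leaves /ŋ/, /ʒ/, /ð/, /θ/ stranded (only a nasal (/m/, /n/, or /ŋ/) is licensed in coda position; onsets are limited to one consonant).

4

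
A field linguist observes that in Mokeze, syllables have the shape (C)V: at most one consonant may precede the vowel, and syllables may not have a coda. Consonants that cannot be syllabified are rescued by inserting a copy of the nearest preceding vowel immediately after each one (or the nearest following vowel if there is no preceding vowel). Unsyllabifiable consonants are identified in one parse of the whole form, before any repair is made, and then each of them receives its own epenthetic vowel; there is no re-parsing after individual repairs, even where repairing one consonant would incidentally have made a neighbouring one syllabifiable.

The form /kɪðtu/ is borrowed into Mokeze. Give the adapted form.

kɪðɪtu

The consonants /ð/ cannot be parsed into a legal (C)V syllable (no codas are permitted; onsets are limited to one consonant).
Inserting the epenthetic vowel yields /ð/ → /ðɪ/.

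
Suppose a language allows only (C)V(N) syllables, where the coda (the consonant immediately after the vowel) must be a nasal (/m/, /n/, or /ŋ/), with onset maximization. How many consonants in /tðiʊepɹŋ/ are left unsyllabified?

The consonants /t/, /p/, /ɹ/, /ŋ/ cannot be parsed into a legal (C)V(N) syllable (only a nasal (/m/, /n/, or /ŋ/) is licensed in coda position; onsets are limited to one consonant).

4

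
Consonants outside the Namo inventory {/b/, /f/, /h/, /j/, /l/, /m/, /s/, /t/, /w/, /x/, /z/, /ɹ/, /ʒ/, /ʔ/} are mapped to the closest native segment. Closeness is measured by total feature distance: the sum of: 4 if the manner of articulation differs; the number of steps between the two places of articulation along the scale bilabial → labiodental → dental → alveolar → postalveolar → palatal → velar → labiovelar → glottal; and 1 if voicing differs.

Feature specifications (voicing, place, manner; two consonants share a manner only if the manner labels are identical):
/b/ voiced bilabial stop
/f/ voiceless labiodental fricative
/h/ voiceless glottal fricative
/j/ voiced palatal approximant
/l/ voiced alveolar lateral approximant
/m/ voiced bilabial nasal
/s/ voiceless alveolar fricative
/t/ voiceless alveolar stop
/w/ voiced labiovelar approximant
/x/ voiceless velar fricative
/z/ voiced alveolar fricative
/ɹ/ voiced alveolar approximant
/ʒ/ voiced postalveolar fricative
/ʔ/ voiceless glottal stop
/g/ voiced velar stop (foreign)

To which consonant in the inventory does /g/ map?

/ʔ/ is closest: same manner (stop), place distance 2 (velar→glottal), voicing differs (+1); total 3. Next closest is /t/ at distance 4.

ʔ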